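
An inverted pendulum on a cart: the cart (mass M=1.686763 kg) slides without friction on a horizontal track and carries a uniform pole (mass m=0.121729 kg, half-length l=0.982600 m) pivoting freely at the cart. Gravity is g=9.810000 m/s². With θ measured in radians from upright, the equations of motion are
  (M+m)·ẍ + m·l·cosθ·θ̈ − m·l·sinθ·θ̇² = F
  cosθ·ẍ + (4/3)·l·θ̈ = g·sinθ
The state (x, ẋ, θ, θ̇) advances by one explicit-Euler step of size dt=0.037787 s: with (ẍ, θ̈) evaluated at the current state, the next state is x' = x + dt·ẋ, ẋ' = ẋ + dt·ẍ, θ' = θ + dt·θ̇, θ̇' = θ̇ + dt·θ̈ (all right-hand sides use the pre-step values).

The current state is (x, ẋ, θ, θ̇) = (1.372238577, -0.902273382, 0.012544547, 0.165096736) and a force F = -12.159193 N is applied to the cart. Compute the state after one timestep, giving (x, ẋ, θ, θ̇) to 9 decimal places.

(1.338144373, -1.170081327, 0.018783057, 0.373042667)

sinθ=0.012544218, cosθ=0.999921318
temp = (F + m·l·θ̇²·sinθ)/(M+m) = (-12.159193 + 0.000040897)/1.808492 = -6.723365159
θ̈ = (g·sinθ − cosθ·temp)/(l·(4/3 − m·cos²θ/(M+m))) = 5.503107710
ẍ = temp − m·l·θ̈·cosθ/(M+m) = -7.087303711
Euler: x'=1.372238577+0.037787·-0.902273382=1.338144373, ẋ'=-0.902273382+0.037787·-7.087303711=-1.170081327
       θ'=0.012544547+0.037787·0.165096736=0.018783057, θ̇'=0.165096736+0.037787·5.503107710=0.373042667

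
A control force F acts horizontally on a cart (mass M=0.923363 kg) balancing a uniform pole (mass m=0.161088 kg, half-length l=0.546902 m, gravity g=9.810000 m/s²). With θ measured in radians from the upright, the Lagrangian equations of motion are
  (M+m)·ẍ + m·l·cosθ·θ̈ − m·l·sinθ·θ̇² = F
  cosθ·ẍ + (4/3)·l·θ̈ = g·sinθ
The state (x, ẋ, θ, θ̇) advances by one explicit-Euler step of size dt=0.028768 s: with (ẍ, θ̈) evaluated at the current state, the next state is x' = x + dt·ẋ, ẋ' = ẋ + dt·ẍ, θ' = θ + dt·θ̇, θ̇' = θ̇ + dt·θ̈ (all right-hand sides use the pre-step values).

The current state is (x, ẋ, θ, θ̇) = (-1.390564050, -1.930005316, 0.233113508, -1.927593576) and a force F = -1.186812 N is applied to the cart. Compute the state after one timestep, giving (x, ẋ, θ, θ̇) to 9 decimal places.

sinθ=0.231007932, cosθ=0.972951867
temp = (F + m·l·θ̇²·sinθ)/(M+m) = (-1.186812 + 0.075618931)/1.084451 = -1.024659546
θ̈ = (g·sinθ − cosθ·temp)/(l·(4/3 − m·cos²θ/(M+m))) = 5.002507807
ẍ = temp − m·l·θ̈·cosθ/(M+m) = -1.420064310
Euler: x'=-1.390564050+0.028768·-1.930005316=-1.446086443, ẋ'=-1.930005316+0.028768·-1.420064310=-1.970857726
       θ'=0.233113508+0.028768·-1.927593576=0.177660496, θ̇'=-1.927593576+0.028768·5.002507807=-1.783681431

(-1.446086443, -1.970857726, 0.177660496, -1.783681431)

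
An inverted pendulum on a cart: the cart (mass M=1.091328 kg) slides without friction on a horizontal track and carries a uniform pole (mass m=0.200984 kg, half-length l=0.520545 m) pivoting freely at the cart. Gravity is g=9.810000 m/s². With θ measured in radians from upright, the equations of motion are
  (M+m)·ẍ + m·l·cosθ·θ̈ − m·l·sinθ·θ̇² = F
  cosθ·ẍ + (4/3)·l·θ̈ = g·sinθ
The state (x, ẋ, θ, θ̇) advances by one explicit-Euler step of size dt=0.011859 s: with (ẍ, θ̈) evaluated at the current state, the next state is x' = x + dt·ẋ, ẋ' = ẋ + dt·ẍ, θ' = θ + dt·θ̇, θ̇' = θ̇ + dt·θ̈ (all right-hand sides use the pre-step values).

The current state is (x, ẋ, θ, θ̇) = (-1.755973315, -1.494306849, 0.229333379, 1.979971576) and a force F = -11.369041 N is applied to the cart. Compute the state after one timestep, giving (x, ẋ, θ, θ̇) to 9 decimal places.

(-1.773694300, -1.614026894, 0.252813862, 2.186052044)

sinθ=0.227328406, cosθ=0.973818153
temp = (F + m·l·θ̇²·sinθ)/(M+m) = (-11.369041 + 0.093237664)/1.292312 = -8.725294926
θ̈ = (g·sinθ − cosθ·temp)/(l·(4/3 − m·cos²θ/(M+m))) = 17.377558664
ẍ = temp − m·l·θ̈·cosθ/(M+m) = -10.095290036
Euler: x'=-1.755973315+0.011859·-1.494306849=-1.773694300, ẋ'=-1.494306849+0.011859·-10.095290036=-1.614026894
       θ'=0.229333379+0.011859·1.979971576=0.252813862, θ̇'=1.979971576+0.011859·17.377558664=2.186052044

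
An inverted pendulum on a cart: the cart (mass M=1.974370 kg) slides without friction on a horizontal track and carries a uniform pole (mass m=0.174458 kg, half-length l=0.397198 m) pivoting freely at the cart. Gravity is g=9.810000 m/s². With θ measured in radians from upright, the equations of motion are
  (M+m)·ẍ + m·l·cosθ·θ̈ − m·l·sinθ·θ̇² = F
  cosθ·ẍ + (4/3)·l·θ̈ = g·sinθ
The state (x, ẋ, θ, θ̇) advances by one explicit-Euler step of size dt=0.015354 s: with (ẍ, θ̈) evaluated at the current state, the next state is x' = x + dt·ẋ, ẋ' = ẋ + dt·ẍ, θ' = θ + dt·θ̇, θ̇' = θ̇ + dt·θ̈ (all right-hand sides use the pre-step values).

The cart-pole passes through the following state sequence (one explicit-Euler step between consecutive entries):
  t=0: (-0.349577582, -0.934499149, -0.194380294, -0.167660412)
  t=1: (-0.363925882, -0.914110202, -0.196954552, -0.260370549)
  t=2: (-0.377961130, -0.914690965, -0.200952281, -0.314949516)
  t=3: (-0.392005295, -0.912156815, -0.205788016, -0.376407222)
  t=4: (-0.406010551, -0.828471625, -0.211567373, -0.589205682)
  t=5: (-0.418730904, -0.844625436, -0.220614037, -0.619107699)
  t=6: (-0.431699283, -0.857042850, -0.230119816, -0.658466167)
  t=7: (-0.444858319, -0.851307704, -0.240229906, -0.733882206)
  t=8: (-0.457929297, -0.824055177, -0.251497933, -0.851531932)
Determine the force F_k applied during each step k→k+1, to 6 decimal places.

step 0→1:
  ẍ = (ẋ'−ẋ)/dt = (-0.914110202−-0.934499149)/0.015354 = 1.327924
  θ̈ = (θ̇'−θ̇)/dt = (-0.260370549−-0.167660412)/0.015354 = -6.038175
  sinθ=-0.193159, cosθ=0.981168
  F = (M+m)·ẍ + m·l·cosθ·θ̈ − m·l·sinθ·θ̇² = 2.853481 + -0.410532 − -0.000376 = 2.443325
step 1→2:
  ẍ = (ẋ'−ẋ)/dt = (-0.914690965−-0.914110202)/0.015354 = -0.037825
  θ̈ = (θ̇'−θ̇)/dt = (-0.314949516−-0.260370549)/0.015354 = -3.554707
  sinθ=-0.195684, cosθ=0.980667
  F = (M+m)·ẍ + m·l·cosθ·θ̈ − m·l·sinθ·θ̇² = -0.081279 + -0.241559 − -0.000919 = -0.321919
step 2→3:
  ẍ = (ẋ'−ẋ)/dt = (-0.912156815−-0.914690965)/0.015354 = 0.165048
  θ̈ = (θ̇'−θ̇)/dt = (-0.376407222−-0.314949516)/0.015354 = -4.002716
  sinθ=-0.199603, cosθ=0.979877
  F = (M+m)·ẍ + m·l·cosθ·θ̈ − m·l·sinθ·θ̇² = 0.354660 + -0.271784 − -0.001372 = 0.084248
step 3→4:
  ẍ = (ẋ'−ẋ)/dt = (-0.828471625−-0.912156815)/0.015354 = 5.450384
  θ̈ = (θ̇'−θ̇)/dt = (-0.589205682−-0.376407222)/0.015354 = -13.859480
  sinθ=-0.204339, cosθ=0.978900
  F = (M+m)·ẍ + m·l·cosθ·θ̈ − m·l·sinθ·θ̇² = 11.711937 + -0.940120 − -0.002006 = 10.773823
step 4→5:
  ẍ = (ẋ'−ẋ)/dt = (-0.844625436−-0.828471625)/0.015354 = -1.052091
  θ̈ = (θ̇'−θ̇)/dt = (-0.619107699−-0.589205682)/0.015354 = -1.947507
  sinθ=-0.209993, cosθ=0.977703
  F = (M+m)·ẍ + m·l·cosθ·θ̈ − m·l·sinθ·θ̇² = -2.260763 + -0.131942 − -0.005052 = -2.387654
step 5→6:
  ẍ = (ẋ'−ẋ)/dt = (-0.857042850−-0.844625436)/0.015354 = -0.808741
  θ̈ = (θ̇'−θ̇)/dt = (-0.658466167−-0.619107699)/0.015354 = -2.563402
  sinθ=-0.218829, cosθ=0.975763
  F = (M+m)·ẍ + m·l·cosθ·θ̈ − m·l·sinθ·θ̇² = -1.737846 + -0.173324 − -0.005812 = -1.905358
step 6→7:
  ẍ = (ẋ'−ẋ)/dt = (-0.851307704−-0.857042850)/0.015354 = 0.373528
  θ̈ = (θ̇'−θ̇)/dt = (-0.733882206−-0.658466167)/0.015354 = -4.911817
  sinθ=-0.228094, cosθ=0.973639
  F = (M+m)·ẍ + m·l·cosθ·θ̈ − m·l·sinθ·θ̇² = 0.802647 + -0.331389 − -0.006853 = 0.478111
step 7→8:
  ẍ = (ẋ'−ẋ)/dt = (-0.824055177−-0.851307704)/0.015354 = 1.774946
  θ̈ = (θ̇'−θ̇)/dt = (-0.851531932−-0.733882206)/0.015354 = -7.662481
  sinθ=-0.237926, cosθ=0.971283
  F = (M+m)·ẍ + m·l·cosθ·θ̈ − m·l·sinθ·θ̇² = 3.814055 + -0.515719 − -0.008880 = 3.307215

F_0 = 2.443325 N
F_1 = -0.321919 N
F_2 = 0.084248 N
F_3 = 10.773823 N
F_4 = -2.387654 N
F_5 = -1.905358 N
F_6 = 0.478111 N
F_7 = 3.307215 N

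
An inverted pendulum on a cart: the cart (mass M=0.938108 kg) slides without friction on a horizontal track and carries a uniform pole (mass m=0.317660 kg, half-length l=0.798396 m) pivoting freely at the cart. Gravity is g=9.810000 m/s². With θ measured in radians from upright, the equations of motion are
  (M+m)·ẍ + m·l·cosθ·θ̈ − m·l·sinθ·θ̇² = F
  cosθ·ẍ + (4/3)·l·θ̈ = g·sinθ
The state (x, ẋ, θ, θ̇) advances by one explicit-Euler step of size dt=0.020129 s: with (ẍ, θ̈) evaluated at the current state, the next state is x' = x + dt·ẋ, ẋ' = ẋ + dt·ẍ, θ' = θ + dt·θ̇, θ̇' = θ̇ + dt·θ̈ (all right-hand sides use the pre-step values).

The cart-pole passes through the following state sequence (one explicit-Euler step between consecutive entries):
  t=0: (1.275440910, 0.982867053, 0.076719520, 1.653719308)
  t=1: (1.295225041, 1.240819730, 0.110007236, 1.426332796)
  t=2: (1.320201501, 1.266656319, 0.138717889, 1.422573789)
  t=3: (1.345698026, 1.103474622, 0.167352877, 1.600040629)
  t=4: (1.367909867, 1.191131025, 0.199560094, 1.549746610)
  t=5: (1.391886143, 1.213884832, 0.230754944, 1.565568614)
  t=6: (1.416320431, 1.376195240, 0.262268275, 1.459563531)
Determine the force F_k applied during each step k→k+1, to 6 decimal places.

step 0→1:
  ẍ = (ẋ'−ẋ)/dt = (1.240819730−0.982867053)/0.020129 = 12.814977
  θ̈ = (θ̇'−θ̇)/dt = (1.426332796−1.653719308)/0.020129 = -11.296463
  sinθ=0.076644, cosθ=0.997059
  F = (M+m)·ẍ + m·l·cosθ·θ̈ − m·l·sinθ·θ̇² = 16.092638 + -2.856564 − 0.053160 = 13.182914
step 1→2:
  ẍ = (ẋ'−ẋ)/dt = (1.266656319−1.240819730)/0.020129 = 1.283551
  θ̈ = (θ̇'−θ̇)/dt = (1.422573789−1.426332796)/0.020129 = -0.186746
  sinθ=0.109785, cosθ=0.993955
  F = (M+m)·ẍ + m·l·cosθ·θ̈ − m·l·sinθ·θ̇² = 1.611842 + -0.047076 − 0.056646 = 1.508120
step 2→3:
  ẍ = (ẋ'−ẋ)/dt = (1.103474622−1.266656319)/0.020129 = -8.106796
  θ̈ = (θ̇'−θ̇)/dt = (1.600040629−1.422573789)/0.020129 = 8.816476
  sinθ=0.138273, cosθ=0.990394
  F = (M+m)·ẍ + m·l·cosθ·θ̈ − m·l·sinθ·θ̇² = -10.180255 + 2.214542 − 0.070969 = -8.036682
step 3→4:
  ẍ = (ẋ'−ẋ)/dt = (1.191131025−1.103474622)/0.020129 = 4.354732
  θ̈ = (θ̇'−θ̇)/dt = (1.549746610−1.600040629)/0.020129 = -2.498585
  sinθ=0.166573, cosθ=0.986029
  F = (M+m)·ẍ + m·l·cosθ·θ̈ − m·l·sinθ·θ̇² = 5.468533 + -0.624834 − 0.108155 = 4.735544
step 4→5:
  ẍ = (ẋ'−ẋ)/dt = (1.213884832−1.191131025)/0.020129 = 1.130399
  θ̈ = (θ̇'−θ̇)/dt = (1.565568614−1.549746610)/0.020129 = 0.786030
  sinθ=0.198238, cosθ=0.980154
  F = (M+m)·ẍ + m·l·cosθ·θ̈ − m·l·sinθ·θ̇² = 1.419519 + 0.195395 − 0.120751 = 1.494164
step 5→6:
  ẍ = (ẋ'−ẋ)/dt = (1.376195240−1.213884832)/0.020129 = 8.063511
  θ̈ = (θ̇'−θ̇)/dt = (1.459563531−1.565568614)/0.020129 = -5.266287
  sinθ=0.228713, cosθ=0.973494
  F = (M+m)·ẍ + m·l·cosθ·θ̈ − m·l·sinθ·θ̇² = 10.125899 + -1.300225 − 0.142172 = 8.683501

F_0 = 13.182914 N
F_1 = 1.508120 N
F_2 = -8.036682 N
F_3 = 4.735544 N
F_4 = 1.494164 N
F_5 = 8.683501 N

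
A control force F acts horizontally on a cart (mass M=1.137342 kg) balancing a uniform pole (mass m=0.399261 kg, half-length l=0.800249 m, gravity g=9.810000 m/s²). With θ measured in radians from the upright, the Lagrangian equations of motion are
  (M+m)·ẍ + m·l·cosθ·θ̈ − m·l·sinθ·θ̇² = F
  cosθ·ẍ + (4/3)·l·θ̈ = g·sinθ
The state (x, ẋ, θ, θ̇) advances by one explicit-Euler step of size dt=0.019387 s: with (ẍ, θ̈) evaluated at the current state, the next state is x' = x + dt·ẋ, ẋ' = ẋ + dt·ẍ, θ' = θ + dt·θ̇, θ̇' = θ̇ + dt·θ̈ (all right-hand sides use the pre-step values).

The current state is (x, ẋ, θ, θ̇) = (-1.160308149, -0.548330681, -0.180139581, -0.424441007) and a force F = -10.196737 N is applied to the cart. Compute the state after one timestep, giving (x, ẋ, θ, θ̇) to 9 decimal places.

sinθ=-0.179166898, cosθ=0.983818694
temp = (F + m·l·θ̇²·sinθ)/(M+m) = (-10.196737 + -0.010312750)/1.536603 = -6.642606939
θ̈ = (g·sinθ − cosθ·temp)/(l·(4/3 − m·cos²θ/(M+m))) = 5.518380972
ẍ = temp − m·l·θ̈·cosθ/(M+m) = -7.771485183
Euler: x'=-1.160308149+0.019387·-0.548330681=-1.170938636, ẋ'=-0.548330681+0.019387·-7.771485183=-0.698996464
       θ'=-0.180139581+0.019387·-0.424441007=-0.188368219, θ̇'=-0.424441007+0.019387·5.518380972=-0.317456155

(-1.170938636, -0.698996464, -0.188368219, -0.317456155)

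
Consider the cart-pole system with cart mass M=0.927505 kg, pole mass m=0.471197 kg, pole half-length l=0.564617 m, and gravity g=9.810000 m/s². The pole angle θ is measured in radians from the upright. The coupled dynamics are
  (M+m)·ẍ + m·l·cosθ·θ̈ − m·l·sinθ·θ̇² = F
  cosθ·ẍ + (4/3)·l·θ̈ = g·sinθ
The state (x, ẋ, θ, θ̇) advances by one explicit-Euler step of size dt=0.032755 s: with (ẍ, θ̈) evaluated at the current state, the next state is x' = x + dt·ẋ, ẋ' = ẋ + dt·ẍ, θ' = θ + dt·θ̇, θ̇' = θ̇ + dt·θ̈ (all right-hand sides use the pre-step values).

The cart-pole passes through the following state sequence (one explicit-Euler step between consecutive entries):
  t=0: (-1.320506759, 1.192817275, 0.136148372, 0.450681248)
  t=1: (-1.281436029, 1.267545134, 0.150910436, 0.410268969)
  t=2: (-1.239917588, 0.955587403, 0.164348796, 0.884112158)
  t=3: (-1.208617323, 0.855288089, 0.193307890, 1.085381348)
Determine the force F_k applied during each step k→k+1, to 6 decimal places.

F_0 = 2.858487 N
F_1 = -9.522979 N
F_2 = -2.704259 N

step 0→1:
  ẍ = (ẋ'−ẋ)/dt = (1.267545134−1.192817275)/0.032755 = 2.281418
  θ̈ = (θ̇'−θ̇)/dt = (0.410268969−0.450681248)/0.032755 = -1.233774
  sinθ=0.135728, cosθ=0.990746
  F = (M+m)·ẍ + m·l·cosθ·θ̈ − m·l·sinθ·θ̇² = 3.191024 + -0.325203 − 0.007334 = 2.858487
step 1→2:
  ẍ = (ẋ'−ẋ)/dt = (0.955587403−1.267545134)/0.032755 = -9.523973
  θ̈ = (θ̇'−θ̇)/dt = (0.884112158−0.410268969)/0.032755 = 14.466286
  sinθ=0.150338, cosθ=0.988635
  F = (M+m)·ẍ + m·l·cosθ·θ̈ − m·l·sinθ·θ̇² = -13.321200 + 3.804953 − 0.006732 = -9.522979
step 2→3:
  ẍ = (ẋ'−ẋ)/dt = (0.855288089−0.955587403)/0.032755 = -3.062107
  θ̈ = (θ̇'−θ̇)/dt = (1.085381348−0.884112158)/0.032755 = 6.144686
  sinθ=0.163610, cosθ=0.986525
  F = (M+m)·ẍ + m·l·cosθ·θ̈ − m·l·sinθ·θ̇² = -4.282975 + 1.612740 − 0.034024 = -2.704259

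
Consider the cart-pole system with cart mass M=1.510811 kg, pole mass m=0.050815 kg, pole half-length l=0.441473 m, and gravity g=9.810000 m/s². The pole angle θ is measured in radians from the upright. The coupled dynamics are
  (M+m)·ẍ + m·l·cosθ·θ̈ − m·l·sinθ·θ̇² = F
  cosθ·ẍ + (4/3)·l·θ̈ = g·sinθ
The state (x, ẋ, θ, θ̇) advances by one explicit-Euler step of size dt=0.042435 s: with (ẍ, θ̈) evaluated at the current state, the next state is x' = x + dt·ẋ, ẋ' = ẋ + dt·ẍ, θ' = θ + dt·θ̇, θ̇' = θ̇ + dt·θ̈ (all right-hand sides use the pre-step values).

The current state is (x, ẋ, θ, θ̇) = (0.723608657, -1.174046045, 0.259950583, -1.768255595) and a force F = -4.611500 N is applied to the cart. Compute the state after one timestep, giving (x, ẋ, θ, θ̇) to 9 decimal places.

(0.673788013, -1.304360964, 0.184914657, -1.372530055)

sinθ=0.257032795, cosθ=0.966402681
temp = (F + m·l·θ̇²·sinθ)/(M+m) = (-4.611500 + 0.018029127)/1.561626 = -2.941466698
θ̈ = (g·sinθ − cosθ·temp)/(l·(4/3 − m·cos²θ/(M+m))) = 9.325451638
ẍ = temp − m·l·θ̈·cosθ/(M+m) = -3.070930109
Euler: x'=0.723608657+0.042435·-1.174046045=0.673788013, ẋ'=-1.174046045+0.042435·-3.070930109=-1.304360964
       θ'=0.259950583+0.042435·-1.768255595=0.184914657, θ̇'=-1.768255595+0.042435·9.325451638=-1.372530055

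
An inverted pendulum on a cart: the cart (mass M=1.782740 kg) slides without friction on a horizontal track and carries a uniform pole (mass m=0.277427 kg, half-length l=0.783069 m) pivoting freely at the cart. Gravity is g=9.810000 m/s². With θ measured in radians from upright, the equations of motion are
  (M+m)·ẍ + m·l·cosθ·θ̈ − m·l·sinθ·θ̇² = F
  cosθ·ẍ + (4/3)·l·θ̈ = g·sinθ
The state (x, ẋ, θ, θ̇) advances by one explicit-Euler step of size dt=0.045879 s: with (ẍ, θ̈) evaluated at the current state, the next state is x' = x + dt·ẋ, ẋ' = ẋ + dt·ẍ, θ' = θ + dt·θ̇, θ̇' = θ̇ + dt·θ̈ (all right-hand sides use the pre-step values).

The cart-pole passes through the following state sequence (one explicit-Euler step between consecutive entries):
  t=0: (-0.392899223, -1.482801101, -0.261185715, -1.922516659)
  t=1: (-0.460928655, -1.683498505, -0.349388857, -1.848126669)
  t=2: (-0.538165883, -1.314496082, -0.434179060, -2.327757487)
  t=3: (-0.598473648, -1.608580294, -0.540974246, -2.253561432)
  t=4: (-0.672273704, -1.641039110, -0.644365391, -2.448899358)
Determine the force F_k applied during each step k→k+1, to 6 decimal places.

step 0→1:
  ẍ = (ẋ'−ẋ)/dt = (-1.683498505−-1.482801101)/0.045879 = -4.374494
  θ̈ = (θ̇'−θ̇)/dt = (-1.848126669−-1.922516659)/0.045879 = 1.621439
  sinθ=-0.258226, cosθ=0.966084
  F = (M+m)·ẍ + m·l·cosθ·θ̈ − m·l·sinθ·θ̇² = -9.012188 + 0.340302 − -0.207343 = -8.464543
step 1→2:
  ẍ = (ẋ'−ẋ)/dt = (-1.314496082−-1.683498505)/0.045879 = 8.042948
  θ̈ = (θ̇'−θ̇)/dt = (-2.327757487−-1.848126669)/0.045879 = -10.454256
  sinθ=-0.342324, cosθ=0.939582
  F = (M+m)·ẍ + m·l·cosθ·θ̈ − m·l·sinθ·θ̇² = 16.569817 + -2.133913 − -0.254009 = 14.689913
step 2→3:
  ẍ = (ẋ'−ẋ)/dt = (-1.608580294−-1.314496082)/0.045879 = -6.409996
  θ̈ = (θ̇'−θ̇)/dt = (-2.253561432−-2.327757487)/0.045879 = 1.617212
  sinθ=-0.420666, cosθ=0.907216
  F = (M+m)·ẍ + m·l·cosθ·θ̈ − m·l·sinθ·θ̇² = -13.205662 + 0.318732 − -0.495178 = -12.391752
step 3→4:
  ẍ = (ẋ'−ẋ)/dt = (-1.641039110−-1.608580294)/0.045879 = -0.707487
  θ̈ = (θ̇'−θ̇)/dt = (-2.448899358−-2.253561432)/0.045879 = -4.257676
  sinθ=-0.514971, cosθ=0.857207
  F = (M+m)·ẍ + m·l·cosθ·θ̈ − m·l·sinθ·θ̇² = -1.457542 + -0.792880 − -0.568160 = -1.682262

F_0 = -8.464543 N
F_1 = 14.689913 N
F_2 = -12.391752 N
F_3 = -1.682262 N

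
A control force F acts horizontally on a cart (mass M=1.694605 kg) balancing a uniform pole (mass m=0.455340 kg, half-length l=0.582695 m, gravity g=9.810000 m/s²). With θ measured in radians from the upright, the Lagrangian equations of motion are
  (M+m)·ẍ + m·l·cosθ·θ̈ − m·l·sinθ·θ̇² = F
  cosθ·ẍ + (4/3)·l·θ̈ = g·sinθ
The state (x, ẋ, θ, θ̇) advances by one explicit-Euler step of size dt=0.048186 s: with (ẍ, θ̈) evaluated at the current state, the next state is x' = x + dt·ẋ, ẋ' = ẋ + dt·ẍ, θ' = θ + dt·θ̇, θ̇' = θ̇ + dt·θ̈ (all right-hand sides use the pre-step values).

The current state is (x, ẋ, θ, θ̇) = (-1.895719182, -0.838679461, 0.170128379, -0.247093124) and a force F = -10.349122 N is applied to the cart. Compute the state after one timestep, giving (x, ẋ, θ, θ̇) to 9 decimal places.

sinθ=0.169308876, cosθ=0.985563039
temp = (F + m·l·θ̇²·sinθ)/(M+m) = (-10.349122 + 0.002742699)/2.149945 = -4.812392550
θ̈ = (g·sinθ − cosθ·temp)/(l·(4/3 − m·cos²θ/(M+m))) = 9.746279580
ẍ = temp − m·l·θ̈·cosθ/(M+m) = -5.997814646
Euler: x'=-1.895719182+0.048186·-0.838679461=-1.936131791, ẋ'=-0.838679461+0.048186·-5.997814646=-1.127690158
       θ'=0.170128379+0.048186·-0.247093124=0.158221950, θ̇'=-0.247093124+0.048186·9.746279580=0.222541104

(-1.936131791, -1.127690158, 0.158221950, 0.222541104)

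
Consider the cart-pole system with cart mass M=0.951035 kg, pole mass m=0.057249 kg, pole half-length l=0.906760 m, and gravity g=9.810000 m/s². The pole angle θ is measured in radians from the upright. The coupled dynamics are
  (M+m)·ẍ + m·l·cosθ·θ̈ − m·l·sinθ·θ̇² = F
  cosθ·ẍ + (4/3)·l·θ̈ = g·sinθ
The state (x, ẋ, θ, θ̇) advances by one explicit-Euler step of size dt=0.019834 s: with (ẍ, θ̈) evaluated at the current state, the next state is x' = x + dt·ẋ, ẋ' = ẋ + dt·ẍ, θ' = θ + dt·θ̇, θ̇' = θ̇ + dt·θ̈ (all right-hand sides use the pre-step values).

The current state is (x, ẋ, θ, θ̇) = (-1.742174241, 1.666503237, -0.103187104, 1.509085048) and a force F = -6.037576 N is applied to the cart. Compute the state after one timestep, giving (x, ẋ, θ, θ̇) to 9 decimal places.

sinθ=-0.103004086, cosθ=0.994680933
temp = (F + m·l·θ̇²·sinθ)/(M+m) = (-6.037576 + -0.012177052)/1.008284 = -6.000048649
θ̈ = (g·sinθ − cosθ·temp)/(l·(4/3 − m·cos²θ/(M+m))) = 4.280952463
ẍ = temp − m·l·θ̈·cosθ/(M+m) = -6.219279455
Euler: x'=-1.742174241+0.019834·1.666503237=-1.709120816, ẋ'=1.666503237+0.019834·-6.219279455=1.543150048
       θ'=-0.103187104+0.019834·1.509085048=-0.073255911, θ̇'=1.509085048+0.019834·4.280952463=1.593993459

(-1.709120816, 1.543150048, -0.073255911, 1.593993459)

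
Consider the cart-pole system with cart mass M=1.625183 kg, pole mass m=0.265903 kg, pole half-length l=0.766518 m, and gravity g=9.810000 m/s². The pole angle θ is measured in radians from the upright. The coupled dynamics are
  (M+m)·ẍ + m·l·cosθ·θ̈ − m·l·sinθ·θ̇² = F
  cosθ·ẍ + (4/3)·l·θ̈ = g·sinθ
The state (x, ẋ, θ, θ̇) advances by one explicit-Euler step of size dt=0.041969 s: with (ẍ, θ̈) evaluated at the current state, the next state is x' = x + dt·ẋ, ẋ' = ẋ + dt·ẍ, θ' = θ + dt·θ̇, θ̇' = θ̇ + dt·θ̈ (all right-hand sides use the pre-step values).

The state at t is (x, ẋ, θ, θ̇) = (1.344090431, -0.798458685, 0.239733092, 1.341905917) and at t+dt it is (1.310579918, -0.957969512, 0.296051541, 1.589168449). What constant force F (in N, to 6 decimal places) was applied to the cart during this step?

ẍ = (ẋ'−ẋ)/dt = (-0.957969512−-0.798458685)/0.041969 = -3.800682
θ̈ = (θ̇'−θ̇)/dt = (1.589168449−1.341905917)/0.041969 = 5.891552
sinθ=0.237443, cosθ=0.971401
F = (M+m)·ẍ + m·l·cosθ·θ̈ − m·l·sinθ·θ̇² = -7.187417 + 1.166471 − 0.087146 = -6.108092

F = -6.108092 N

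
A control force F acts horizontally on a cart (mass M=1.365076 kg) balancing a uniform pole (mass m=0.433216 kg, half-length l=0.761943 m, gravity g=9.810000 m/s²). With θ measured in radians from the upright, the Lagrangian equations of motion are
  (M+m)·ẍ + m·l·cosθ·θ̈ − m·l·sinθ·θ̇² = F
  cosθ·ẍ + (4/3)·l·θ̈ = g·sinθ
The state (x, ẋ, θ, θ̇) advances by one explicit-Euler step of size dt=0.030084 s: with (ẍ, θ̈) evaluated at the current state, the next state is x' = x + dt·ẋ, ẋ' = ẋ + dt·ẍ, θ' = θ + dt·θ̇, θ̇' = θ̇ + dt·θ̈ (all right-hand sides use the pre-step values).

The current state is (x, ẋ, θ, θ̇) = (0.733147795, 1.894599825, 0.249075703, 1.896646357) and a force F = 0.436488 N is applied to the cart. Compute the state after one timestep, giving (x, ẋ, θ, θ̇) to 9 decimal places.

sinθ=0.246508291, cosθ=0.969140683
temp = (F + m·l·θ̇²·sinθ)/(M+m) = (0.436488 + 0.292705730)/1.798292 = 0.405492395
θ̈ = (g·sinθ − cosθ·temp)/(l·(4/3 − m·cos²θ/(M+m))) = 2.400963288
ẍ = temp − m·l·θ̈·cosθ/(M+m) = -0.021616979
Euler: x'=0.733147795+0.030084·1.894599825=0.790144936, ẋ'=1.894599825+0.030084·-0.021616979=1.893949500
       θ'=0.249075703+0.030084·1.896646357=0.306134412, θ̇'=1.896646357+0.030084·2.400963288=1.968876937

(0.790144936, 1.893949500, 0.306134412, 1.968876937)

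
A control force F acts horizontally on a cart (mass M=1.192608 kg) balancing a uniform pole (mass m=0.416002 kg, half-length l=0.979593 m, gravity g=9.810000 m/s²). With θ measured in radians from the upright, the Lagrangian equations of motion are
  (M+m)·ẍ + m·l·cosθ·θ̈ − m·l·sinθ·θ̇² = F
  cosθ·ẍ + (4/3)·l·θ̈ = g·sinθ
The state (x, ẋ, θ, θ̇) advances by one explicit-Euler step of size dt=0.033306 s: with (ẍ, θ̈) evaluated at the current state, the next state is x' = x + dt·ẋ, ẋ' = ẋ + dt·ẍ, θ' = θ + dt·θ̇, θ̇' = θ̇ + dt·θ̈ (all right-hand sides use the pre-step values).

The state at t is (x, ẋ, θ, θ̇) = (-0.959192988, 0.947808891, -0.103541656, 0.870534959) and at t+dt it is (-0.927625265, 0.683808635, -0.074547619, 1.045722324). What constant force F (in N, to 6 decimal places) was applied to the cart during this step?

F = -10.586730 N

ẍ = (ẋ'−ẋ)/dt = (0.683808635−0.947808891)/0.033306 = -7.926507
θ̈ = (θ̇'−θ̇)/dt = (1.045722324−0.870534959)/0.033306 = 5.259934
sinθ=-0.103357, cosθ=0.994644
F = (M+m)·ẍ + m·l·cosθ·θ̈ − m·l·sinθ·θ̇² = -12.750659 + 2.132010 − -0.031919 = -10.586730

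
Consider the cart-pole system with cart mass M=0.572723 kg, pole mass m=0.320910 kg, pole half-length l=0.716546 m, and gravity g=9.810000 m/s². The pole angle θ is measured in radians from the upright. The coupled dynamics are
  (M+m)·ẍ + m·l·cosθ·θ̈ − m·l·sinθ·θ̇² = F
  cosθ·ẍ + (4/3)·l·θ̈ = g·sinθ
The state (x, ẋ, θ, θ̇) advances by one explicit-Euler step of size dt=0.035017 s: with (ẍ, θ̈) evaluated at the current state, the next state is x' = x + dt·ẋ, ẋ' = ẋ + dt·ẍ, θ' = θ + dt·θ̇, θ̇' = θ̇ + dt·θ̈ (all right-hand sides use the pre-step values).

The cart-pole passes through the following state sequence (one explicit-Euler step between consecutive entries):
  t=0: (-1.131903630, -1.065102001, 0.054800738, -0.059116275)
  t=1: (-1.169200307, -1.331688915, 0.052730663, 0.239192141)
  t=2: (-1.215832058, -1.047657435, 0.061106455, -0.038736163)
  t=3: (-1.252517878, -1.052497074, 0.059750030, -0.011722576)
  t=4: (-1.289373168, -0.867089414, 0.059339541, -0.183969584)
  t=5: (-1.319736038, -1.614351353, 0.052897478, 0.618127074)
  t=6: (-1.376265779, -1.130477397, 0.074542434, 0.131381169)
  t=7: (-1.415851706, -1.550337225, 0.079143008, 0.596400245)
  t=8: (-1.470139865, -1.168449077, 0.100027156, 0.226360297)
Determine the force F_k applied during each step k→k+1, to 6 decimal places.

F_0 = -4.847369 N
F_1 = 5.425243 N
F_2 = 0.053531 N
F_3 = 3.602518 N
F_4 = -13.812696 N
F_5 = 9.151954 N
F_6 = -7.669939 N
F_7 = 7.316968 N

step 0→1:
  ẍ = (ẋ'−ẋ)/dt = (-1.331688915−-1.065102001)/0.035017 = -7.613071
  θ̈ = (θ̇'−θ̇)/dt = (0.239192141−-0.059116275)/0.035017 = 8.518960
  sinθ=0.054773, cosθ=0.998499
  F = (M+m)·ẍ + m·l·cosθ·θ̈ − m·l·sinθ·θ̇² = -6.803292 + 1.955967 − 0.000044 = -4.847369
step 1→2:
  ẍ = (ẋ'−ẋ)/dt = (-1.047657435−-1.331688915)/0.035017 = 8.111245
  θ̈ = (θ̇'−θ̇)/dt = (-0.038736163−0.239192141)/0.035017 = -7.936954
  sinθ=0.052706, cosθ=0.998610
  F = (M+m)·ẍ + m·l·cosθ·θ̈ − m·l·sinθ·θ̇² = 7.248477 + -1.822540 − 0.000693 = 5.425243
step 2→3:
  ẍ = (ẋ'−ẋ)/dt = (-1.052497074−-1.047657435)/0.035017 = -0.138208
  θ̈ = (θ̇'−θ̇)/dt = (-0.011722576−-0.038736163)/0.035017 = 0.771442
  sinθ=0.061068, cosθ=0.998134
  F = (M+m)·ẍ + m·l·cosθ·θ̈ − m·l·sinθ·θ̇² = -0.123507 + 0.177060 − 0.000021 = 0.053531
step 3→4:
  ẍ = (ẋ'−ẋ)/dt = (-0.867089414−-1.052497074)/0.035017 = 5.294790
  θ̈ = (θ̇'−θ̇)/dt = (-0.183969584−-0.011722576)/0.035017 = -4.918954
  sinθ=0.059714, cosθ=0.998215
  F = (M+m)·ẍ + m·l·cosθ·θ̈ − m·l·sinθ·θ̇² = 4.731599 + -1.129079 − 0.000002 = 3.602518
step 4→5:
  ẍ = (ẋ'−ẋ)/dt = (-1.614351353−-0.867089414)/0.035017 = -21.339976
  θ̈ = (θ̇'−θ̇)/dt = (0.618127074−-0.183969584)/0.035017 = 22.905922
  sinθ=0.059305, cosθ=0.998240
  F = (M+m)·ẍ + m·l·cosθ·θ̈ − m·l·sinθ·θ̇² = -19.070107 + 5.257872 − 0.000462 = -13.812696
step 5→6:
  ẍ = (ẋ'−ẋ)/dt = (-1.130477397−-1.614351353)/0.035017 = 13.818258
  θ̈ = (θ̇'−θ̇)/dt = (0.131381169−0.618127074)/0.035017 = -13.900274
  sinθ=0.052873, cosθ=0.998601
  F = (M+m)·ẍ + m·l·cosθ·θ̈ − m·l·sinθ·θ̇² = 12.348452 + -3.191852 − 0.004645 = 9.151954
step 6→7:
  ẍ = (ẋ'−ẋ)/dt = (-1.550337225−-1.130477397)/0.035017 = -11.990171
  θ̈ = (θ̇'−θ̇)/dt = (0.596400245−0.131381169)/0.035017 = 13.279809
  sinθ=0.074473, cosθ=0.997223
  F = (M+m)·ẍ + m·l·cosθ·θ̈ − m·l·sinθ·θ̇² = -10.714813 + 3.045169 − 0.000296 = -7.669939
step 7→8:
  ẍ = (ẋ'−ẋ)/dt = (-1.168449077−-1.550337225)/0.035017 = 10.905793
  θ̈ = (θ̇'−θ̇)/dt = (0.226360297−0.596400245)/0.035017 = -10.567437
  sinθ=0.079060, cosθ=0.996870
  F = (M+m)·ẍ + m·l·cosθ·θ̈ − m·l·sinθ·θ̇² = 9.745776 + -2.422342 − 0.006466 = 7.316968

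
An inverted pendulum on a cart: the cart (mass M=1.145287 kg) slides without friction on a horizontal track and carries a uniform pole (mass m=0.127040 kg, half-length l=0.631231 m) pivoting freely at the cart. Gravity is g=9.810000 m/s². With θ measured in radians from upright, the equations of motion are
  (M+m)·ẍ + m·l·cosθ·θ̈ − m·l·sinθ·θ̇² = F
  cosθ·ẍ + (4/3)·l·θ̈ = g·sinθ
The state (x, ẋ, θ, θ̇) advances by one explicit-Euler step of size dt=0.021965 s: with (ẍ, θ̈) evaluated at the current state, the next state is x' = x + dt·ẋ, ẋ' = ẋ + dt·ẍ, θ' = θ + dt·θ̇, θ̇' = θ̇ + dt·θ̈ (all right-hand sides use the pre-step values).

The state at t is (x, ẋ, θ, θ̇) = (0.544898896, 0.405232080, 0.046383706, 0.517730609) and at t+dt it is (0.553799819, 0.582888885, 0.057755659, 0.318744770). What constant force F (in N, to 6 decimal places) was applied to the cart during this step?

ẍ = (ẋ'−ẋ)/dt = (0.582888885−0.405232080)/0.021965 = 8.088177
θ̈ = (θ̇'−θ̇)/dt = (0.318744770−0.517730609)/0.021965 = -9.059223
sinθ=0.046367, cosθ=0.998924
F = (M+m)·ẍ + m·l·cosθ·θ̈ − m·l·sinθ·θ̇² = 10.290806 + -0.725692 − 0.000997 = 9.564117

F = 9.564117 N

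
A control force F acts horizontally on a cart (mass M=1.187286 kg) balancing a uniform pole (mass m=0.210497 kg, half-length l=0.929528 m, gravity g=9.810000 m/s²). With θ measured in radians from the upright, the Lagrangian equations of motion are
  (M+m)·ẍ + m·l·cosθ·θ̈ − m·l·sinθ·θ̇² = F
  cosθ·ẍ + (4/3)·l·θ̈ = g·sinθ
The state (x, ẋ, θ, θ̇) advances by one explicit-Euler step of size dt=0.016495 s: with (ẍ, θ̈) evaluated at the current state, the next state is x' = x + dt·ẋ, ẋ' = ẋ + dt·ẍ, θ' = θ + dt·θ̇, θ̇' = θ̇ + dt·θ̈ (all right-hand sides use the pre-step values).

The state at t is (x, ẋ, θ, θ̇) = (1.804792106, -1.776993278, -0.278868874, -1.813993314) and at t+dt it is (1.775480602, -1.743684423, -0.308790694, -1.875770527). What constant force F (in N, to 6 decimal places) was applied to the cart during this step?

ẍ = (ẋ'−ẋ)/dt = (-1.743684423−-1.776993278)/0.016495 = 2.019330
θ̈ = (θ̇'−θ̇)/dt = (-1.875770527−-1.813993314)/0.016495 = -3.745208
sinθ=-0.275268, cosθ=0.961367
F = (M+m)·ẍ + m·l·cosθ·θ̈ − m·l·sinθ·θ̇² = 2.822586 + -0.704488 − -0.177230 = 2.295327

F = 2.295327 N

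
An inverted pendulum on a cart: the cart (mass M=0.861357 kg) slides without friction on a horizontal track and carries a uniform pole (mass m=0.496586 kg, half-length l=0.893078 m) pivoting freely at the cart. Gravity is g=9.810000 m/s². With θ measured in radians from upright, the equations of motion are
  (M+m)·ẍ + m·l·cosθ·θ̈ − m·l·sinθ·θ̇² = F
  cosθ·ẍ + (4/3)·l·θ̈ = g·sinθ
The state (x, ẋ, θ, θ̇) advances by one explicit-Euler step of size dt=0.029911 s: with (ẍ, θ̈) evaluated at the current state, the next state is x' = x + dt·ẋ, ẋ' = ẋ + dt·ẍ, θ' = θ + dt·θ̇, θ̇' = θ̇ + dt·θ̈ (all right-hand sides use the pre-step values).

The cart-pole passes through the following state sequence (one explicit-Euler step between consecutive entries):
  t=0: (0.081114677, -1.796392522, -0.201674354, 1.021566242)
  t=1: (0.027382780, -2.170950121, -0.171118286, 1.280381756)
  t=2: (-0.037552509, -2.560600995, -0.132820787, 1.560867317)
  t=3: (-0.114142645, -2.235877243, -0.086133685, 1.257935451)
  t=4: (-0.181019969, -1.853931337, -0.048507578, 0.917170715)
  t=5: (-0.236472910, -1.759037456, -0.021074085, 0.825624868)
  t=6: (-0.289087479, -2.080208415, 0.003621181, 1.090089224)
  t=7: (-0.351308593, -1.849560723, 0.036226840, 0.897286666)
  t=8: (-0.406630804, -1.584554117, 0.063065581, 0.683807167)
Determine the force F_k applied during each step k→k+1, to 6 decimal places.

step 0→1:
  ẍ = (ẋ'−ẋ)/dt = (-2.170950121−-1.796392522)/0.029911 = -12.522403
  θ̈ = (θ̇'−θ̇)/dt = (1.280381756−1.021566242)/0.029911 = 8.652854
  sinθ=-0.200310, cosθ=0.979733
  F = (M+m)·ẍ + m·l·cosθ·θ̈ − m·l·sinθ·θ̇² = -17.004710 + 3.759679 − -0.092709 = -13.152322
step 1→2:
  ẍ = (ẋ'−ẋ)/dt = (-2.560600995−-2.170950121)/0.029911 = -13.027009
  θ̈ = (θ̇'−θ̇)/dt = (1.560867317−1.280381756)/0.029911 = 9.377338
  sinθ=-0.170284, cosθ=0.985395
  F = (M+m)·ẍ + m·l·cosθ·θ̈ − m·l·sinθ·θ̇² = -17.689936 + 4.098017 − -0.123805 = -13.468114
step 2→3:
  ẍ = (ẋ'−ẋ)/dt = (-2.235877243−-2.560600995)/0.029911 = 10.856332
  θ̈ = (θ̇'−θ̇)/dt = (1.257935451−1.560867317)/0.029911 = -10.127775
  sinθ=-0.132431, cosθ=0.991192
  F = (M+m)·ẍ + m·l·cosθ·θ̈ − m·l·sinθ·θ̇² = 14.742280 + -4.452007 − -0.143088 = 10.433362
step 3→4:
  ẍ = (ẋ'−ẋ)/dt = (-1.853931337−-2.235877243)/0.029911 = 12.769413
  θ̈ = (θ̇'−θ̇)/dt = (0.917170715−1.257935451)/0.029911 = -11.392623
  sinθ=-0.086027, cosθ=0.996293
  F = (M+m)·ẍ + m·l·cosθ·θ̈ − m·l·sinθ·θ̇² = 17.340135 + -5.033784 − -0.060372 = 12.366723
step 4→5:
  ẍ = (ẋ'−ẋ)/dt = (-1.759037456−-1.853931337)/0.029911 = 3.172541
  θ̈ = (θ̇'−θ̇)/dt = (0.825624868−0.917170715)/0.029911 = -3.060608
  sinθ=-0.048489, cosθ=0.998824
  F = (M+m)·ẍ + m·l·cosθ·θ̈ − m·l·sinθ·θ̇² = 4.308130 + -1.355753 − -0.018089 = 2.970467
step 5→6:
  ẍ = (ẋ'−ẋ)/dt = (-2.080208415−-1.759037456)/0.029911 = -10.737553
  θ̈ = (θ̇'−θ̇)/dt = (1.090089224−0.825624868)/0.029911 = 8.841709
  sinθ=-0.021073, cosθ=0.999778
  F = (M+m)·ẍ + m·l·cosθ·θ̈ − m·l·sinθ·θ̇² = -14.580985 + 3.920339 − -0.006370 = -10.654276
step 6→7:
  ẍ = (ẋ'−ẋ)/dt = (-1.849560723−-2.080208415)/0.029911 = 7.711133
  θ̈ = (θ̇'−θ̇)/dt = (0.897286666−1.090089224)/0.029911 = -6.445875
  sinθ=0.003621, cosθ=0.999993
  F = (M+m)·ẍ + m·l·cosθ·θ̈ − m·l·sinθ·θ̇² = 10.471279 + -2.858662 − 0.001908 = 7.610708
step 7→8:
  ẍ = (ẋ'−ẋ)/dt = (-1.584554117−-1.849560723)/0.029911 = 8.859838
  θ̈ = (θ̇'−θ̇)/dt = (0.683807167−0.897286666)/0.029911 = -7.137157
  sinθ=0.036219, cosθ=0.999344
  F = (M+m)·ẍ + m·l·cosθ·θ̈ − m·l·sinθ·θ̇² = 12.031155 + -3.163181 − 0.012932 = 8.855041

F_0 = -13.152322 N
F_1 = -13.468114 N
F_2 = 10.433362 N
F_3 = 12.366723 N
F_4 = 2.970467 N
F_5 = -10.654276 N
F_6 = 7.610708 N
F_7 = 8.855041 N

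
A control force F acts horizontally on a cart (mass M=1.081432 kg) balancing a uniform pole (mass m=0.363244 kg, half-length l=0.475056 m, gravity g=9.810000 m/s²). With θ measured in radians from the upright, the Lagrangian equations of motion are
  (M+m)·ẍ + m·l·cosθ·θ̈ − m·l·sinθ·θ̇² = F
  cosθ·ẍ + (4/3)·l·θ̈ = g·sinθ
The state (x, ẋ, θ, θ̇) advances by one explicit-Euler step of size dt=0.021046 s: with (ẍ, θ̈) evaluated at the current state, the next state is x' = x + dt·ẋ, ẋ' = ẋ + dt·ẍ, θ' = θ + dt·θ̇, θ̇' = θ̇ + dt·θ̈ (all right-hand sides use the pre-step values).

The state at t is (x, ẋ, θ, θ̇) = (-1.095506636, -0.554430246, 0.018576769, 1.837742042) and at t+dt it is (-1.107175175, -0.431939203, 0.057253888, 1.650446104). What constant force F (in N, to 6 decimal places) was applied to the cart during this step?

F = 6.861997 N

ẍ = (ẋ'−ẋ)/dt = (-0.431939203−-0.554430246)/0.021046 = 5.820158
θ̈ = (θ̇'−θ̇)/dt = (1.650446104−1.837742042)/0.021046 = -8.899360
sinθ=0.018576, cosθ=0.999827
F = (M+m)·ẍ + m·l·cosθ·θ̈ − m·l·sinθ·θ̇² = 8.408242 + -1.535420 − 0.010826 = 6.861997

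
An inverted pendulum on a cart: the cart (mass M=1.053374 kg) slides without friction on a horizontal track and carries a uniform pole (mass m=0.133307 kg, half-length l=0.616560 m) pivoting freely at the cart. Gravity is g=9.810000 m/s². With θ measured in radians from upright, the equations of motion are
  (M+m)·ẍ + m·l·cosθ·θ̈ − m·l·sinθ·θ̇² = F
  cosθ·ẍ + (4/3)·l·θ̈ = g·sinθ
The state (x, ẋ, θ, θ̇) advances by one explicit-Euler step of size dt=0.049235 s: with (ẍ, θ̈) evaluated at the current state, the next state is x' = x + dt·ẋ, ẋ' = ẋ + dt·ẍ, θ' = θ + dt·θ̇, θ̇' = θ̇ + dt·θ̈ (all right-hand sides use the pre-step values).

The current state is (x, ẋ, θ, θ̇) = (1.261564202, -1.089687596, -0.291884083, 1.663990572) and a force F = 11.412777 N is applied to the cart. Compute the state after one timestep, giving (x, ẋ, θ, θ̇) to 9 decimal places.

sinθ=-0.287757128, cosθ=0.957703417
temp = (F + m·l·θ̇²·sinθ)/(M+m) = (11.412777 + -0.065487153)/1.186681 = 9.562207406
θ̈ = (g·sinθ − cosθ·temp)/(l·(4/3 − m·cos²θ/(M+m))) = -15.794086374
ẍ = temp − m·l·θ̈·cosθ/(M+m) = 10.609866188
Euler: x'=1.261564202+0.049235·-1.089687596=1.207913433, ẋ'=-1.089687596+0.049235·10.609866188=-0.567310834
       θ'=-0.291884083+0.049235·1.663990572=-0.209957507, θ̇'=1.663990572+0.049235·-15.794086374=0.886368729

(1.207913433, -0.567310834, -0.209957507, 0.886368729)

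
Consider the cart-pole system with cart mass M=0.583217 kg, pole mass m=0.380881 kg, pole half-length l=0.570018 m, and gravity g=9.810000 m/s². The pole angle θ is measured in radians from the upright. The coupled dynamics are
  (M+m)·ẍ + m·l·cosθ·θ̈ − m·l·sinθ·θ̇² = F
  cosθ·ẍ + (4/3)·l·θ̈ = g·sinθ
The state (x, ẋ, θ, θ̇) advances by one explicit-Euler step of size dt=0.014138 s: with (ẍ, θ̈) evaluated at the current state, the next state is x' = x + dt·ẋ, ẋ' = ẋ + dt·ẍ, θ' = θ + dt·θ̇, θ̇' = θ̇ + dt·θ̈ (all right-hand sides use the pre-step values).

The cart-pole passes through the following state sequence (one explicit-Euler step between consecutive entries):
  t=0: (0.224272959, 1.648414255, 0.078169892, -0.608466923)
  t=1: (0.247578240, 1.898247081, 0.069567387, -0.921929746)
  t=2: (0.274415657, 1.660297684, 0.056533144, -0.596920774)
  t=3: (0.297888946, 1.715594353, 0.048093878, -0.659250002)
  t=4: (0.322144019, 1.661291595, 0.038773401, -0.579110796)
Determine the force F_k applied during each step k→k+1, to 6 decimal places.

step 0→1:
  ẍ = (ẋ'−ẋ)/dt = (1.898247081−1.648414255)/0.014138 = 17.671016
  θ̈ = (θ̇'−θ̇)/dt = (-0.921929746−-0.608466923)/0.014138 = -22.171653
  sinθ=0.078090, cosθ=0.996946
  F = (M+m)·ẍ + m·l·cosθ·θ̈ − m·l·sinθ·θ̇² = 17.036591 + -4.798966 − 0.006277 = 12.231348
step 1→2:
  ẍ = (ẋ'−ẋ)/dt = (1.660297684−1.898247081)/0.014138 = -16.830485
  θ̈ = (θ̇'−θ̇)/dt = (-0.596920774−-0.921929746)/0.014138 = 22.988327
  sinθ=0.069511, cosθ=0.997581
  F = (M+m)·ẍ + m·l·cosθ·θ̈ − m·l·sinθ·θ̇² = -16.226237 + 4.978901 − 0.012827 = -11.260163
step 2→3:
  ẍ = (ẋ'−ẋ)/dt = (1.715594353−1.660297684)/0.014138 = 3.911209
  θ̈ = (θ̇'−θ̇)/dt = (-0.659250002−-0.596920774)/0.014138 = -4.408631
  sinθ=0.056503, cosθ=0.998402
  F = (M+m)·ẍ + m·l·cosθ·θ̈ − m·l·sinθ·θ̇² = 3.770789 + -0.955625 − 0.004371 = 2.810793
step 3→4:
  ẍ = (ẋ'−ẋ)/dt = (1.661291595−1.715594353)/0.014138 = -3.840908
  θ̈ = (θ̇'−θ̇)/dt = (-0.579110796−-0.659250002)/0.014138 = 5.668355
  sinθ=0.048075, cosθ=0.998844
  F = (M+m)·ẍ + m·l·cosθ·θ̈ − m·l·sinθ·θ̇² = -3.703012 + 1.229228 − 0.004536 = -2.478320

F_0 = 12.231348 N
F_1 = -11.260163 N
F_2 = 2.810793 N
F_3 = -2.478320 N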